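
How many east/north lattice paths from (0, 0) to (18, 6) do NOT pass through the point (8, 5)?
Number of paths = 120439

Total paths from (0, 0) to (18, 6): C(24, 18) = 134596. Paths through (8, 5): (paths (0, 0) → (8, 5)) × (paths (8, 5) → (18, 6)) = C(13, 8) · C(11, 10) = 1287 · 11 = 14157. Avoidance count = 134596 − 14157 = 120439.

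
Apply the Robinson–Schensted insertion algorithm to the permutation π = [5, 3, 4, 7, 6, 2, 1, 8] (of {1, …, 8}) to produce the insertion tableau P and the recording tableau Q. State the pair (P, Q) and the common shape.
P = [1, 4, 6, 8] / [2, 7] / [3] / [5];  Q = [1, 3, 4, 8] / [2, 5] / [6] / [7];  common shape = (4, 2, 1, 1)

Row-insert the values π_1, π_2, … into P one at a time, bumping the leftmost entry strictly greater than the inserted value down to the next row. The recording tableau Q records, in position (i, j), the step at which that cell was added to P.
  Insert 5 (step 1): P = [5];  Q = [1]
  Insert 3 (step 2): P = [3] / [5];  Q = [1] / [2]
  Insert 4 (step 3): P = [3, 4] / [5];  Q = [1, 3] / [2]
  Insert 7 (step 4): P = [3, 4, 7] / [5];  Q = [1, 3, 4] / [2]
  Insert 6 (step 5): P = [3, 4, 6] / [5, 7];  Q = [1, 3, 4] / [2, 5]
  Insert 2 (step 6): P = [2, 4, 6] / [3, 7] / [5];  Q = [1, 3, 4] / [2, 5] / [6]
  Insert 1 (step 7): P = [1, 4, 6] / [2, 7] / [3] / [5];  Q = [1, 3, 4] / [2, 5] / [6] / [7]
  Insert 8 (step 8): P = [1, 4, 6, 8] / [2, 7] / [3] / [5];  Q = [1, 3, 4, 8] / [2, 5] / [6] / [7]
Final shape: (4, 2, 1, 1).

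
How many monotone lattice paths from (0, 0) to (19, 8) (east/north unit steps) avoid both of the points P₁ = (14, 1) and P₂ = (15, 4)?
Number of paths = 1941075

Inclusion–exclusion. Total paths: C(27, 19) = 2220075. Through P₁: C(15, 14)·C(12, 5) = 11880. Through P₂: C(19, 15)·C(8, 4) = 271320. Since P₁ is strictly southwest of P₂, a monotone path through both must visit P₁ then P₂; paths through both = C(15, 14)·C(4, 1)·C(8, 4) = 4200. Avoid both = 2220075 − 11880 − 271320 + 4200 = 1941075.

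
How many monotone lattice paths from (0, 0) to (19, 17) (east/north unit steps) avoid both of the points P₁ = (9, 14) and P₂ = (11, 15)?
Number of paths = 8126423710

Inclusion–exclusion. Total paths: C(36, 19) = 8597496600. Through P₁: C(23, 9)·C(13, 10) = 233716340. Through P₂: C(26, 11)·C(10, 8) = 347677200. Since P₁ is strictly southwest of P₂, a monotone path through both must visit P₁ then P₂; paths through both = C(23, 9)·C(3, 2)·C(10, 8) = 110320650. Avoid both = 8597496600 − 233716340 − 347677200 + 110320650 = 8126423710.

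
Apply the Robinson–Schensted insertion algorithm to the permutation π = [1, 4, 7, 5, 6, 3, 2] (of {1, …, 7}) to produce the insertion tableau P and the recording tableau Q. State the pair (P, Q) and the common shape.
P = [1, 2, 5, 6] / [3] / [4] / [7];  Q = [1, 2, 3, 5] / [4] / [6] / [7];  common shape = (4, 1, 1, 1)

Row-insert the values π_1, π_2, … into P one at a time, bumping the leftmost entry strictly greater than the inserted value down to the next row. The recording tableau Q records, in position (i, j), the step at which that cell was added to P.
  Insert 1 (step 1): P = [1];  Q = [1]
  Insert 4 (step 2): P = [1, 4];  Q = [1, 2]
  Insert 7 (step 3): P = [1, 4, 7];  Q = [1, 2, 3]
  Insert 5 (step 4): P = [1, 4, 5] / [7];  Q = [1, 2, 3] / [4]
  Insert 6 (step 5): P = [1, 4, 5, 6] / [7];  Q = [1, 2, 3, 5] / [4]
  Insert 3 (step 6): P = [1, 3, 5, 6] / [4] / [7];  Q = [1, 2, 3, 5] / [4] / [6]
  Insert 2 (step 7): P = [1, 2, 5, 6] / [3] / [4] / [7];  Q = [1, 2, 3, 5] / [4] / [6] / [7]
Final shape: (4, 1, 1, 1).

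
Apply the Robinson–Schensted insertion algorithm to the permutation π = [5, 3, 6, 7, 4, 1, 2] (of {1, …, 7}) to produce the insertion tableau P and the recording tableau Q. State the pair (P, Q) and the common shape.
P = [1, 2, 7] / [3, 4] / [5, 6];  Q = [1, 3, 4] / [2, 5] / [6, 7];  common shape = (3, 2, 2)

Row-insert the values π_1, π_2, … into P one at a time, bumping the leftmost entry strictly greater than the inserted value down to the next row. The recording tableau Q records, in position (i, j), the step at which that cell was added to P.
  Insert 5 (step 1): P = [5];  Q = [1]
  Insert 3 (step 2): P = [3] / [5];  Q = [1] / [2]
  Insert 6 (step 3): P = [3, 6] / [5];  Q = [1, 3] / [2]
  Insert 7 (step 4): P = [3, 6, 7] / [5];  Q = [1, 3, 4] / [2]
  Insert 4 (step 5): P = [3, 4, 7] / [5, 6];  Q = [1, 3, 4] / [2, 5]
  Insert 1 (step 6): P = [1, 4, 7] / [3, 6] / [5];  Q = [1, 3, 4] / [2, 5] / [6]
  Insert 2 (step 7): P = [1, 2, 7] / [3, 4] / [5, 6];  Q = [1, 3, 4] / [2, 5] / [6, 7]
Final shape: (3, 2, 2).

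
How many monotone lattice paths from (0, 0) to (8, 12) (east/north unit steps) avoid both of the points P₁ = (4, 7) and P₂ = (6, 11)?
Number of paths = 62112

Inclusion–exclusion. Total paths: C(20, 8) = 125970. Through P₁: C(11, 4)·C(9, 4) = 41580. Through P₂: C(17, 6)·C(3, 2) = 37128. Since P₁ is strictly southwest of P₂, a monotone path through both must visit P₁ then P₂; paths through both = C(11, 4)·C(6, 2)·C(3, 2) = 14850. Avoid both = 125970 − 41580 − 37128 + 14850 = 62112.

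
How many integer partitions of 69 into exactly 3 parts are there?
p(69, 3 parts) = 397

Partitions of n into exactly k parts are in bijection with partitions of n − k into at most k parts (subtract 1 from each part). So p(69, exactly 3) = p(66, parts ≤ 3). Computing via the recurrence p(m, j) = p(m, j−1) + p(m−j, j) gives 397.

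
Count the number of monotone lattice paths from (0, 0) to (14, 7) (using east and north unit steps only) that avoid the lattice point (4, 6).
Number of paths = 113970

Total paths from (0, 0) to (14, 7): C(21, 14) = 116280. Paths through (4, 6): (paths (0, 0) → (4, 6)) × (paths (4, 6) → (14, 7)) = C(10, 4) · C(11, 10) = 210 · 11 = 2310. Avoidance count = 116280 − 2310 = 113970.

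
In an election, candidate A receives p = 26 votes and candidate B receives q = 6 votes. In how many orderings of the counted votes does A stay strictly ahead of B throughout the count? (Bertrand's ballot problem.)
Strict-lead orderings = 566370

Total orderings of the 32 votes with 26 for A: C(32, 26) = 906192. By the Bertrand ballot formula (Cycle Lemma / reflection principle), the number of orderings in which A is strictly ahead of B throughout is (p − q)/(p + q) · C(p + q, p) = (26 − 6)/(26 + 6) · 906192 = 566370.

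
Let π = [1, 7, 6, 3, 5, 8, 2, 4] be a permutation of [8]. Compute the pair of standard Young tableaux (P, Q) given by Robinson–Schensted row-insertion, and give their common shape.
P = [1, 2, 4, 8] / [3, 5] / [6] / [7];  Q = [1, 2, 5, 6] / [3, 8] / [4] / [7];  common shape = (4, 2, 1, 1)

Row-insert the values π_1, π_2, … into P one at a time, bumping the leftmost entry strictly greater than the inserted value down to the next row. The recording tableau Q records, in position (i, j), the step at which that cell was added to P.
  Insert 1 (step 1): P = [1];  Q = [1]
  Insert 7 (step 2): P = [1, 7];  Q = [1, 2]
  Insert 6 (step 3): P = [1, 6] / [7];  Q = [1, 2] / [3]
  Insert 3 (step 4): P = [1, 3] / [6] / [7];  Q = [1, 2] / [3] / [4]
  Insert 5 (step 5): P = [1, 3, 5] / [6] / [7];  Q = [1, 2, 5] / [3] / [4]
  Insert 8 (step 6): P = [1, 3, 5, 8] / [6] / [7];  Q = [1, 2, 5, 6] / [3] / [4]
  Insert 2 (step 7): P = [1, 2, 5, 8] / [3] / [6] / [7];  Q = [1, 2, 5, 6] / [3] / [4] / [7]
  Insert 4 (step 8): P = [1, 2, 4, 8] / [3, 5] / [6] / [7];  Q = [1, 2, 5, 6] / [3, 8] / [4] / [7]
Final shape: (4, 2, 1, 1).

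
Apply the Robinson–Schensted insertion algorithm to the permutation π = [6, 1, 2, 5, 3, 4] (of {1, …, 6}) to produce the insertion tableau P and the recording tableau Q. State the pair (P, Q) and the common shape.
P = [1, 2, 3, 4] / [5] / [6];  Q = [1, 3, 4, 6] / [2] / [5];  common shape = (4, 1, 1)

Row-insert the values π_1, π_2, … into P one at a time, bumping the leftmost entry strictly greater than the inserted value down to the next row. The recording tableau Q records, in position (i, j), the step at which that cell was added to P.
  Insert 6 (step 1): P = [6];  Q = [1]
  Insert 1 (step 2): P = [1] / [6];  Q = [1] / [2]
  Insert 2 (step 3): P = [1, 2] / [6];  Q = [1, 3] / [2]
  Insert 5 (step 4): P = [1, 2, 5] / [6];  Q = [1, 3, 4] / [2]
  Insert 3 (step 5): P = [1, 2, 3] / [5] / [6];  Q = [1, 3, 4] / [2] / [5]
  Insert 4 (step 6): P = [1, 2, 3, 4] / [5] / [6];  Q = [1, 3, 4, 6] / [2] / [5]
Final shape: (4, 1, 1).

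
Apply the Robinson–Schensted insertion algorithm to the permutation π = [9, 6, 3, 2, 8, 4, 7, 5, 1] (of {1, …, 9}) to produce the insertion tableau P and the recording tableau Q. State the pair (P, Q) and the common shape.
P = [1, 4, 5] / [2, 7] / [3, 8] / [6] / [9];  Q = [1, 5, 7] / [2, 6] / [3, 8] / [4] / [9];  common shape = (3, 2, 2, 1, 1)

Row-insert the values π_1, π_2, … into P one at a time, bumping the leftmost entry strictly greater than the inserted value down to the next row. The recording tableau Q records, in position (i, j), the step at which that cell was added to P.
  Insert 9 (step 1): P = [9];  Q = [1]
  Insert 6 (step 2): P = [6] / [9];  Q = [1] / [2]
  Insert 3 (step 3): P = [3] / [6] / [9];  Q = [1] / [2] / [3]
  Insert 2 (step 4): P = [2] / [3] / [6] / [9];  Q = [1] / [2] / [3] / [4]
  Insert 8 (step 5): P = [2, 8] / [3] / [6] / [9];  Q = [1, 5] / [2] / [3] / [4]
  Insert 4 (step 6): P = [2, 4] / [3, 8] / [6] / [9];  Q = [1, 5] / [2, 6] / [3] / [4]
  Insert 7 (step 7): P = [2, 4, 7] / [3, 8] / [6] / [9];  Q = [1, 5, 7] / [2, 6] / [3] / [4]
  Insert 5 (step 8): P = [2, 4, 5] / [3, 7] / [6, 8] / [9];  Q = [1, 5, 7] / [2, 6] / [3, 8] / [4]
  Insert 1 (step 9): P = [1, 4, 5] / [2, 7] / [3, 8] / [6] / [9];  Q = [1, 5, 7] / [2, 6] / [3, 8] / [4] / [9]
Final shape: (3, 2, 2, 1, 1).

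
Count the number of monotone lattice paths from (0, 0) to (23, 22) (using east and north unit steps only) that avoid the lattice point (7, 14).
Number of paths = 4031194795920

Total paths from (0, 0) to (23, 22): C(45, 23) = 4116715363800. Paths through (7, 14): (paths (0, 0) → (7, 14)) × (paths (7, 14) → (23, 22)) = C(21, 7) · C(24, 16) = 116280 · 735471 = 85520567880. Avoidance count = 4116715363800 − 85520567880 = 4031194795920.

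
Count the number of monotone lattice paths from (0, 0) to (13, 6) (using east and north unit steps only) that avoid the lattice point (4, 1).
Number of paths = 17122

Total paths from (0, 0) to (13, 6): C(19, 13) = 27132. Paths through (4, 1): (paths (0, 0) → (4, 1)) × (paths (4, 1) → (13, 6)) = C(5, 4) · C(14, 9) = 5 · 2002 = 10010. Avoidance count = 27132 − 10010 = 17122.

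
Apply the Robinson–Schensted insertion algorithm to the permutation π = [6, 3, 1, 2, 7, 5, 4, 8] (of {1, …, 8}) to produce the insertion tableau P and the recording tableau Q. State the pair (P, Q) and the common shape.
P = [1, 2, 4, 8] / [3, 5] / [6, 7];  Q = [1, 4, 5, 8] / [2, 6] / [3, 7];  common shape = (4, 2, 2)

Row-insert the values π_1, π_2, … into P one at a time, bumping the leftmost entry strictly greater than the inserted value down to the next row. The recording tableau Q records, in position (i, j), the step at which that cell was added to P.
  Insert 6 (step 1): P = [6];  Q = [1]
  Insert 3 (step 2): P = [3] / [6];  Q = [1] / [2]
  Insert 1 (step 3): P = [1] / [3] / [6];  Q = [1] / [2] / [3]
  Insert 2 (step 4): P = [1, 2] / [3] / [6];  Q = [1, 4] / [2] / [3]
  Insert 7 (step 5): P = [1, 2, 7] / [3] / [6];  Q = [1, 4, 5] / [2] / [3]
  Insert 5 (step 6): P = [1, 2, 5] / [3, 7] / [6];  Q = [1, 4, 5] / [2, 6] / [3]
  Insert 4 (step 7): P = [1, 2, 4] / [3, 5] / [6, 7];  Q = [1, 4, 5] / [2, 6] / [3, 7]
  Insert 8 (step 8): P = [1, 2, 4, 8] / [3, 5] / [6, 7];  Q = [1, 4, 5, 8] / [2, 6] / [3, 7]
Final shape: (4, 2, 2).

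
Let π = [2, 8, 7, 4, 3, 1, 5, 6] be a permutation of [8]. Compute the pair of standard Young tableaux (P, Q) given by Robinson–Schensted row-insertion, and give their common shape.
P = [1, 3, 5, 6] / [2] / [4] / [7] / [8];  Q = [1, 2, 7, 8] / [3] / [4] / [5] / [6];  common shape = (4, 1, 1, 1, 1)

Row-insert the values π_1, π_2, … into P one at a time, bumping the leftmost entry strictly greater than the inserted value down to the next row. The recording tableau Q records, in position (i, j), the step at which that cell was added to P.
  Insert 2 (step 1): P = [2];  Q = [1]
  Insert 8 (step 2): P = [2, 8];  Q = [1, 2]
  Insert 7 (step 3): P = [2, 7] / [8];  Q = [1, 2] / [3]
  Insert 4 (step 4): P = [2, 4] / [7] / [8];  Q = [1, 2] / [3] / [4]
  Insert 3 (step 5): P = [2, 3] / [4] / [7] / [8];  Q = [1, 2] / [3] / [4] / [5]
  Insert 1 (step 6): P = [1, 3] / [2] / [4] / [7] / [8];  Q = [1, 2] / [3] / [4] / [5] / [6]
  Insert 5 (step 7): P = [1, 3, 5] / [2] / [4] / [7] / [8];  Q = [1, 2, 7] / [3] / [4] / [5] / [6]
  Insert 6 (step 8): P = [1, 3, 5, 6] / [2] / [4] / [7] / [8];  Q = [1, 2, 7, 8] / [3] / [4] / [5] / [6]
Final shape: (4, 1, 1, 1, 1).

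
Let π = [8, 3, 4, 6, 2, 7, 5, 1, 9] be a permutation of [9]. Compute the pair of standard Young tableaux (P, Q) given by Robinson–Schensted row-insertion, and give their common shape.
P = [1, 4, 5, 7, 9] / [2, 6] / [3] / [8];  Q = [1, 3, 4, 6, 9] / [2, 7] / [5] / [8];  common shape = (5, 2, 1, 1)

Row-insert the values π_1, π_2, … into P one at a time, bumping the leftmost entry strictly greater than the inserted value down to the next row. The recording tableau Q records, in position (i, j), the step at which that cell was added to P.
  Insert 8 (step 1): P = [8];  Q = [1]
  Insert 3 (step 2): P = [3] / [8];  Q = [1] / [2]
  Insert 4 (step 3): P = [3, 4] / [8];  Q = [1, 3] / [2]
  Insert 6 (step 4): P = [3, 4, 6] / [8];  Q = [1, 3, 4] / [2]
  Insert 2 (step 5): P = [2, 4, 6] / [3] / [8];  Q = [1, 3, 4] / [2] / [5]
  Insert 7 (step 6): P = [2, 4, 6, 7] / [3] / [8];  Q = [1, 3, 4, 6] / [2] / [5]
  Insert 5 (step 7): P = [2, 4, 5, 7] / [3, 6] / [8];  Q = [1, 3, 4, 6] / [2, 7] / [5]
  Insert 1 (step 8): P = [1, 4, 5, 7] / [2, 6] / [3] / [8];  Q = [1, 3, 4, 6] / [2, 7] / [5] / [8]
  Insert 9 (step 9): P = [1, 4, 5, 7, 9] / [2, 6] / [3] / [8];  Q = [1, 3, 4, 6, 9] / [2, 7] / [5] / [8]
Final shape: (5, 2, 1, 1).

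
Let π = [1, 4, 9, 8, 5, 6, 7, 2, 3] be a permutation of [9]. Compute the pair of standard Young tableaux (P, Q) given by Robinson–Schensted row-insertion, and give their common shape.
P = [1, 2, 3, 6, 7] / [4, 5] / [8] / [9];  Q = [1, 2, 3, 6, 7] / [4, 9] / [5] / [8];  common shape = (5, 2, 1, 1)

Row-insert the values π_1, π_2, … into P one at a time, bumping the leftmost entry strictly greater than the inserted value down to the next row. The recording tableau Q records, in position (i, j), the step at which that cell was added to P.
  Insert 1 (step 1): P = [1];  Q = [1]
  Insert 4 (step 2): P = [1, 4];  Q = [1, 2]
  Insert 9 (step 3): P = [1, 4, 9];  Q = [1, 2, 3]
  Insert 8 (step 4): P = [1, 4, 8] / [9];  Q = [1, 2, 3] / [4]
  Insert 5 (step 5): P = [1, 4, 5] / [8] / [9];  Q = [1, 2, 3] / [4] / [5]
  Insert 6 (step 6): P = [1, 4, 5, 6] / [8] / [9];  Q = [1, 2, 3, 6] / [4] / [5]
  Insert 7 (step 7): P = [1, 4, 5, 6, 7] / [8] / [9];  Q = [1, 2, 3, 6, 7] / [4] / [5]
  Insert 2 (step 8): P = [1, 2, 5, 6, 7] / [4] / [8] / [9];  Q = [1, 2, 3, 6, 7] / [4] / [5] / [8]
  Insert 3 (step 9): P = [1, 2, 3, 6, 7] / [4, 5] / [8] / [9];  Q = [1, 2, 3, 6, 7] / [4, 9] / [5] / [8]
Final shape: (5, 2, 1, 1).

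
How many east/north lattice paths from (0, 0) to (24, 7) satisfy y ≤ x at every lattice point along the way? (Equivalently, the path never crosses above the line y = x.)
Number of paths = 1893294

By the reflection principle (André's argument), the number of monotone paths to (24, 7) with n ≤ m that never go above y = x is C(31, 24) − C(31, 25) = 2629575 − 736281 = 1893294.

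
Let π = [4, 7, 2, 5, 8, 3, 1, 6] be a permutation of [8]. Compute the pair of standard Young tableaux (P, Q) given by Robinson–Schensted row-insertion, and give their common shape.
P = [1, 3, 6] / [2, 5, 8] / [4] / [7];  Q = [1, 2, 5] / [3, 4, 8] / [6] / [7];  common shape = (3, 3, 1, 1)

Row-insert the values π_1, π_2, … into P one at a time, bumping the leftmost entry strictly greater than the inserted value down to the next row. The recording tableau Q records, in position (i, j), the step at which that cell was added to P.
  Insert 4 (step 1): P = [4];  Q = [1]
  Insert 7 (step 2): P = [4, 7];  Q = [1, 2]
  Insert 2 (step 3): P = [2, 7] / [4];  Q = [1, 2] / [3]
  Insert 5 (step 4): P = [2, 5] / [4, 7];  Q = [1, 2] / [3, 4]
  Insert 8 (step 5): P = [2, 5, 8] / [4, 7];  Q = [1, 2, 5] / [3, 4]
  Insert 3 (step 6): P = [2, 3, 8] / [4, 5] / [7];  Q = [1, 2, 5] / [3, 4] / [6]
  Insert 1 (step 7): P = [1, 3, 8] / [2, 5] / [4] / [7];  Q = [1, 2, 5] / [3, 4] / [6] / [7]
  Insert 6 (step 8): P = [1, 3, 6] / [2, 5, 8] / [4] / [7];  Q = [1, 2, 5] / [3, 4, 8] / [6] / [7]
Final shape: (3, 3, 1, 1).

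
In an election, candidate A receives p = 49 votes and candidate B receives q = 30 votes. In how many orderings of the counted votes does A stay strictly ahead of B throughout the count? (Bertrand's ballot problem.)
Strict-lead orderings = 1333519289256080821180

Total orderings of the 79 votes with 49 for A: C(79, 49) = 5544632834275283414380. By the Bertrand ballot formula (Cycle Lemma / reflection principle), the number of orderings in which A is strictly ahead of B throughout is (p − q)/(p + q) · C(p + q, p) = (49 − 30)/(49 + 30) · 5544632834275283414380 = 1333519289256080821180.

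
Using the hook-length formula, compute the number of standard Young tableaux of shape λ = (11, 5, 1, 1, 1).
# SYT of shape (11, 5, 1, 1, 1) = 1234506

Hook-length formula: f^λ = n! / Π hook(c), product over all cells c of the Young diagram. For λ = (11, 5, 1, 1, 1), n = 19 boxes. Hook lengths by row (left-to-right, top-to-bottom): [15, 11, 10, 9, 8, 6, 5, 4, 3, 2, 1]; [8, 4, 3, 2, 1]; [3]; [2]; [1]. Product of hooks = 98537472000. So f^λ = 19! / 98537472000 = 121645100408832000 / 98537472000 = 1234506.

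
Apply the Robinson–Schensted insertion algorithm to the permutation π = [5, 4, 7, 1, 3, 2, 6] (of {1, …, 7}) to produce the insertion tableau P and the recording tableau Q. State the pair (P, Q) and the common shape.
P = [1, 2, 6] / [3, 7] / [4] / [5];  Q = [1, 3, 7] / [2, 5] / [4] / [6];  common shape = (3, 2, 1, 1)

Row-insert the values π_1, π_2, … into P one at a time, bumping the leftmost entry strictly greater than the inserted value down to the next row. The recording tableau Q records, in position (i, j), the step at which that cell was added to P.
  Insert 5 (step 1): P = [5];  Q = [1]
  Insert 4 (step 2): P = [4] / [5];  Q = [1] / [2]
  Insert 7 (step 3): P = [4, 7] / [5];  Q = [1, 3] / [2]
  Insert 1 (step 4): P = [1, 7] / [4] / [5];  Q = [1, 3] / [2] / [4]
  Insert 3 (step 5): P = [1, 3] / [4, 7] / [5];  Q = [1, 3] / [2, 5] / [4]
  Insert 2 (step 6): P = [1, 2] / [3, 7] / [4] / [5];  Q = [1, 3] / [2, 5] / [4] / [6]
  Insert 6 (step 7): P = [1, 2, 6] / [3, 7] / [4] / [5];  Q = [1, 3, 7] / [2, 5] / [4] / [6]
Final shape: (3, 2, 1, 1).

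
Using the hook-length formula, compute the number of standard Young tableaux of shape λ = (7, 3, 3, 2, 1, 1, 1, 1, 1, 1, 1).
# SYT of shape (7, 3, 3, 2, 1, 1, 1, 1, 1, 1, 1) = 304304000

Hook-length formula: f^λ = n! / Π hook(c), product over all cells c of the Young diagram. For λ = (7, 3, 3, 2, 1, 1, 1, 1, 1, 1, 1), n = 22 boxes. Hook lengths by row (left-to-right, top-to-bottom): [17, 9, 7, 4, 3, 2, 1]; [12, 4, 2]; [11, 3, 1]; [9, 1]; [7]; [6]; [5]; [4]; [3]; [2]; [1]. Product of hooks = 3693677137920. So f^λ = 22! / 3693677137920 = 1124000727777607680000 / 3693677137920 = 304304000.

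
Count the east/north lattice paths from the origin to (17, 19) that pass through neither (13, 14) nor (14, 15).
Number of paths = 4759675200

Inclusion–exclusion. Total paths: C(36, 17) = 8597496600. Through P₁: C(27, 13)·C(9, 4) = 2527345800. Through P₂: C(29, 14)·C(7, 3) = 2714556600. Since P₁ is strictly southwest of P₂, a monotone path through both must visit P₁ then P₂; paths through both = C(27, 13)·C(2, 1)·C(7, 3) = 1404081000. Avoid both = 8597496600 − 2527345800 − 2714556600 + 1404081000 = 4759675200.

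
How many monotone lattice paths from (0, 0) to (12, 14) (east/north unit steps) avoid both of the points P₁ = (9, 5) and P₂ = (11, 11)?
Number of paths = 6619756

Inclusion–exclusion. Total paths: C(26, 12) = 9657700. Through P₁: C(14, 9)·C(12, 3) = 440440. Through P₂: C(22, 11)·C(4, 1) = 2821728. Since P₁ is strictly southwest of P₂, a monotone path through both must visit P₁ then P₂; paths through both = C(14, 9)·C(8, 2)·C(4, 1) = 224224. Avoid both = 9657700 − 440440 − 2821728 + 224224 = 6619756.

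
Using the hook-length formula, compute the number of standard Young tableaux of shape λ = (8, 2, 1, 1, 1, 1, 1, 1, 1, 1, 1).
# SYT of shape (8, 2, 1, 1, 1, 1, 1, 1, 1, 1, 1) = 293930

Hook-length formula: f^λ = n! / Π hook(c), product over all cells c of the Young diagram. For λ = (8, 2, 1, 1, 1, 1, 1, 1, 1, 1, 1), n = 19 boxes. Hook lengths by row (left-to-right, top-to-bottom): [18, 8, 6, 5, 4, 3, 2, 1]; [11, 1]; [9]; [8]; [7]; [6]; [5]; [4]; [3]; [2]; [1]. Product of hooks = 413857382400. So f^λ = 19! / 413857382400 = 121645100408832000 / 413857382400 = 293930.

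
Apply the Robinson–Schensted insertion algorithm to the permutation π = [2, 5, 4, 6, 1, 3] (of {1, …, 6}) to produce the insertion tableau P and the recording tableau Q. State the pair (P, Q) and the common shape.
P = [1, 3, 6] / [2, 4] / [5];  Q = [1, 2, 4] / [3, 6] / [5];  common shape = (3, 2, 1)

Row-insert the values π_1, π_2, … into P one at a time, bumping the leftmost entry strictly greater than the inserted value down to the next row. The recording tableau Q records, in position (i, j), the step at which that cell was added to P.
  Insert 2 (step 1): P = [2];  Q = [1]
  Insert 5 (step 2): P = [2, 5];  Q = [1, 2]
  Insert 4 (step 3): P = [2, 4] / [5];  Q = [1, 2] / [3]
  Insert 6 (step 4): P = [2, 4, 6] / [5];  Q = [1, 2, 4] / [3]
  Insert 1 (step 5): P = [1, 4, 6] / [2] / [5];  Q = [1, 2, 4] / [3] / [5]
  Insert 3 (step 6): P = [1, 3, 6] / [2, 4] / [5];  Q = [1, 2, 4] / [3, 6] / [5]
Final shape: (3, 2, 1).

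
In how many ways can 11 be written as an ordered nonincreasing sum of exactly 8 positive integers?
p(11, 8 parts) = 3

Partitions of n into exactly k parts ↔ partitions of n − k into at most k parts (subtract 1 from each part). For n = 11, k = 8, the partitions are: 4+1+1+1+1+1+1+1, 3+2+1+1+1+1+1+1, 2+2+2+1+1+1+1+1. Count = 3.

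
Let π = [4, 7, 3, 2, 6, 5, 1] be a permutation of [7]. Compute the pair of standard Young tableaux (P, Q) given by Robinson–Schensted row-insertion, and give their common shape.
P = [1, 5] / [2, 6] / [3, 7] / [4];  Q = [1, 2] / [3, 5] / [4, 6] / [7];  common shape = (2, 2, 2, 1)

Row-insert the values π_1, π_2, … into P one at a time, bumping the leftmost entry strictly greater than the inserted value down to the next row. The recording tableau Q records, in position (i, j), the step at which that cell was added to P.
  Insert 4 (step 1): P = [4];  Q = [1]
  Insert 7 (step 2): P = [4, 7];  Q = [1, 2]
  Insert 3 (step 3): P = [3, 7] / [4];  Q = [1, 2] / [3]
  Insert 2 (step 4): P = [2, 7] / [3] / [4];  Q = [1, 2] / [3] / [4]
  Insert 6 (step 5): P = [2, 6] / [3, 7] / [4];  Q = [1, 2] / [3, 5] / [4]
  Insert 5 (step 6): P = [2, 5] / [3, 6] / [4, 7];  Q = [1, 2] / [3, 5] / [4, 6]
  Insert 1 (step 7): P = [1, 5] / [2, 6] / [3, 7] / [4];  Q = [1, 2] / [3, 5] / [4, 6] / [7]
Final shape: (2, 2, 2, 1).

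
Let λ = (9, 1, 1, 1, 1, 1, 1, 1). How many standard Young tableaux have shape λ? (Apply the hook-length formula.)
# SYT of shape (9, 1, 1, 1, 1, 1, 1, 1) = 6435

Hook-length formula: f^λ = n! / Π hook(c), product over all cells c of the Young diagram. For λ = (9, 1, 1, 1, 1, 1, 1, 1), n = 16 boxes. Hook lengths by row (left-to-right, top-to-bottom): [16, 8, 7, 6, 5, 4, 3, 2, 1]; [7]; [6]; [5]; [4]; [3]; [2]; [1]. Product of hooks = 3251404800. So f^λ = 16! / 3251404800 = 20922789888000 / 3251404800 = 6435.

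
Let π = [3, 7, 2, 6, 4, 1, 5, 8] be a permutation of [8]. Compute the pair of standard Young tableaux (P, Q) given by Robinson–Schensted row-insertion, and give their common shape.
P = [1, 4, 5, 8] / [2, 6] / [3] / [7];  Q = [1, 2, 7, 8] / [3, 4] / [5] / [6];  common shape = (4, 2, 1, 1)

Row-insert the values π_1, π_2, … into P one at a time, bumping the leftmost entry strictly greater than the inserted value down to the next row. The recording tableau Q records, in position (i, j), the step at which that cell was added to P.
  Insert 3 (step 1): P = [3];  Q = [1]
  Insert 7 (step 2): P = [3, 7];  Q = [1, 2]
  Insert 2 (step 3): P = [2, 7] / [3];  Q = [1, 2] / [3]
  Insert 6 (step 4): P = [2, 6] / [3, 7];  Q = [1, 2] / [3, 4]
  Insert 4 (step 5): P = [2, 4] / [3, 6] / [7];  Q = [1, 2] / [3, 4] / [5]
  Insert 1 (step 6): P = [1, 4] / [2, 6] / [3] / [7];  Q = [1, 2] / [3, 4] / [5] / [6]
  Insert 5 (step 7): P = [1, 4, 5] / [2, 6] / [3] / [7];  Q = [1, 2, 7] / [3, 4] / [5] / [6]
  Insert 8 (step 8): P = [1, 4, 5, 8] / [2, 6] / [3] / [7];  Q = [1, 2, 7, 8] / [3, 4] / [5] / [6]
Final shape: (4, 2, 1, 1).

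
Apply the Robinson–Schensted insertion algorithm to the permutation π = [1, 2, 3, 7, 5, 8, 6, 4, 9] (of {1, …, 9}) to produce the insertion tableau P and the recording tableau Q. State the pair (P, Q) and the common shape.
P = [1, 2, 3, 4, 6, 9] / [5, 8] / [7];  Q = [1, 2, 3, 4, 6, 9] / [5, 7] / [8];  common shape = (6, 2, 1)

Row-insert the values π_1, π_2, … into P one at a time, bumping the leftmost entry strictly greater than the inserted value down to the next row. The recording tableau Q records, in position (i, j), the step at which that cell was added to P.
  Insert 1 (step 1): P = [1];  Q = [1]
  Insert 2 (step 2): P = [1, 2];  Q = [1, 2]
  Insert 3 (step 3): P = [1, 2, 3];  Q = [1, 2, 3]
  Insert 7 (step 4): P = [1, 2, 3, 7];  Q = [1, 2, 3, 4]
  Insert 5 (step 5): P = [1, 2, 3, 5] / [7];  Q = [1, 2, 3, 4] / [5]
  Insert 8 (step 6): P = [1, 2, 3, 5, 8] / [7];  Q = [1, 2, 3, 4, 6] / [5]
  Insert 6 (step 7): P = [1, 2, 3, 5, 6] / [7, 8];  Q = [1, 2, 3, 4, 6] / [5, 7]
  Insert 4 (step 8): P = [1, 2, 3, 4, 6] / [5, 8] / [7];  Q = [1, 2, 3, 4, 6] / [5, 7] / [8]
  Insert 9 (step 9): P = [1, 2, 3, 4, 6, 9] / [5, 8] / [7];  Q = [1, 2, 3, 4, 6, 9] / [5, 7] / [8]
Final shape: (6, 2, 1).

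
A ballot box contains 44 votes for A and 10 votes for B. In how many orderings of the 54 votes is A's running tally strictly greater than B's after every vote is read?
Strict-lead orderings = 15067486070

Total orderings of the 54 votes with 44 for A: C(54, 44) = 23930713170. By the Bertrand ballot formula (Cycle Lemma / reflection principle), the number of orderings in which A is strictly ahead of B throughout is (p − q)/(p + q) · C(p + q, p) = (44 − 10)/(44 + 10) · 23930713170 = 15067486070.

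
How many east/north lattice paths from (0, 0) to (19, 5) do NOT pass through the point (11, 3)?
Number of paths = 26124

Total paths from (0, 0) to (19, 5): C(24, 19) = 42504. Paths through (11, 3): (paths (0, 0) → (11, 3)) × (paths (11, 3) → (19, 5)) = C(14, 11) · C(10, 8) = 364 · 45 = 16380. Avoidance count = 42504 − 16380 = 26124.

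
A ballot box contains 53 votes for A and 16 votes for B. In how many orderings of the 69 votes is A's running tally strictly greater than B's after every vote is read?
Strict-lead orderings = 1025925379069932

Total orderings of the 69 votes with 53 for A: C(69, 53) = 1913212193400684. By the Bertrand ballot formula (Cycle Lemma / reflection principle), the number of orderings in which A is strictly ahead of B throughout is (p − q)/(p + q) · C(p + q, p) = (53 − 16)/(53 + 16) · 1913212193400684 = 1025925379069932.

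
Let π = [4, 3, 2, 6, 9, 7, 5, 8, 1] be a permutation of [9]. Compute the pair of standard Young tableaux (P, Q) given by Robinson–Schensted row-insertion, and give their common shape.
P = [1, 5, 7, 8] / [2, 6] / [3, 9] / [4];  Q = [1, 4, 5, 8] / [2, 6] / [3, 7] / [9];  common shape = (4, 2, 2, 1)

Row-insert the values π_1, π_2, … into P one at a time, bumping the leftmost entry strictly greater than the inserted value down to the next row. The recording tableau Q records, in position (i, j), the step at which that cell was added to P.
  Insert 4 (step 1): P = [4];  Q = [1]
  Insert 3 (step 2): P = [3] / [4];  Q = [1] / [2]
  Insert 2 (step 3): P = [2] / [3] / [4];  Q = [1] / [2] / [3]
  Insert 6 (step 4): P = [2, 6] / [3] / [4];  Q = [1, 4] / [2] / [3]
  Insert 9 (step 5): P = [2, 6, 9] / [3] / [4];  Q = [1, 4, 5] / [2] / [3]
  Insert 7 (step 6): P = [2, 6, 7] / [3, 9] / [4];  Q = [1, 4, 5] / [2, 6] / [3]
  Insert 5 (step 7): P = [2, 5, 7] / [3, 6] / [4, 9];  Q = [1, 4, 5] / [2, 6] / [3, 7]
  Insert 8 (step 8): P = [2, 5, 7, 8] / [3, 6] / [4, 9];  Q = [1, 4, 5, 8] / [2, 6] / [3, 7]
  Insert 1 (step 9): P = [1, 5, 7, 8] / [2, 6] / [3, 9] / [4];  Q = [1, 4, 5, 8] / [2, 6] / [3, 7] / [9]
Final shape: (4, 2, 2, 1).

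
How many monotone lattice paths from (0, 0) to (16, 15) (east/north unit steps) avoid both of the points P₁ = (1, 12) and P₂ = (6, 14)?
Number of paths = 300106230

Inclusion–exclusion. Total paths: C(31, 16) = 300540195. Through P₁: C(13, 1)·C(18, 15) = 10608. Through P₂: C(20, 6)·C(11, 10) = 426360. Since P₁ is strictly southwest of P₂, a monotone path through both must visit P₁ then P₂; paths through both = C(13, 1)·C(7, 5)·C(11, 10) = 3003. Avoid both = 300540195 − 10608 − 426360 + 3003 = 300106230.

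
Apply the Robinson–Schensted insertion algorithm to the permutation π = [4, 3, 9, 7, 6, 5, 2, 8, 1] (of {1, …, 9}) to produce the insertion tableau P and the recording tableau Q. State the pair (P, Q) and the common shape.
P = [1, 5, 8] / [2, 6] / [3] / [4] / [7] / [9];  Q = [1, 3, 8] / [2, 4] / [5] / [6] / [7] / [9];  common shape = (3, 2, 1, 1, 1, 1)

Row-insert the values π_1, π_2, … into P one at a time, bumping the leftmost entry strictly greater than the inserted value down to the next row. The recording tableau Q records, in position (i, j), the step at which that cell was added to P.
  Insert 4 (step 1): P = [4];  Q = [1]
  Insert 3 (step 2): P = [3] / [4];  Q = [1] / [2]
  Insert 9 (step 3): P = [3, 9] / [4];  Q = [1, 3] / [2]
  Insert 7 (step 4): P = [3, 7] / [4, 9];  Q = [1, 3] / [2, 4]
  Insert 6 (step 5): P = [3, 6] / [4, 7] / [9];  Q = [1, 3] / [2, 4] / [5]
  Insert 5 (step 6): P = [3, 5] / [4, 6] / [7] / [9];  Q = [1, 3] / [2, 4] / [5] / [6]
  Insert 2 (step 7): P = [2, 5] / [3, 6] / [4] / [7] / [9];  Q = [1, 3] / [2, 4] / [5] / [6] / [7]
  Insert 8 (step 8): P = [2, 5, 8] / [3, 6] / [4] / [7] / [9];  Q = [1, 3, 8] / [2, 4] / [5] / [6] / [7]
  Insert 1 (step 9): P = [1, 5, 8] / [2, 6] / [3] / [4] / [7] / [9];  Q = [1, 3, 8] / [2, 4] / [5] / [6] / [7] / [9]
Final shape: (3, 2, 1, 1, 1, 1).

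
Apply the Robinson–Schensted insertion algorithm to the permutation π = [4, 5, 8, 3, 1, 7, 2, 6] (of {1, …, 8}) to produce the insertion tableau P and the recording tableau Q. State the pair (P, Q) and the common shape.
P = [1, 2, 6] / [3, 5, 7] / [4, 8];  Q = [1, 2, 3] / [4, 6, 8] / [5, 7];  common shape = (3, 3, 2)

Row-insert the values π_1, π_2, … into P one at a time, bumping the leftmost entry strictly greater than the inserted value down to the next row. The recording tableau Q records, in position (i, j), the step at which that cell was added to P.
  Insert 4 (step 1): P = [4];  Q = [1]
  Insert 5 (step 2): P = [4, 5];  Q = [1, 2]
  Insert 8 (step 3): P = [4, 5, 8];  Q = [1, 2, 3]
  Insert 3 (step 4): P = [3, 5, 8] / [4];  Q = [1, 2, 3] / [4]
  Insert 1 (step 5): P = [1, 5, 8] / [3] / [4];  Q = [1, 2, 3] / [4] / [5]
  Insert 7 (step 6): P = [1, 5, 7] / [3, 8] / [4];  Q = [1, 2, 3] / [4, 6] / [5]
  Insert 2 (step 7): P = [1, 2, 7] / [3, 5] / [4, 8];  Q = [1, 2, 3] / [4, 6] / [5, 7]
  Insert 6 (step 8): P = [1, 2, 6] / [3, 5, 7] / [4, 8];  Q = [1, 2, 3] / [4, 6, 8] / [5, 7]
Final shape: (3, 3, 2).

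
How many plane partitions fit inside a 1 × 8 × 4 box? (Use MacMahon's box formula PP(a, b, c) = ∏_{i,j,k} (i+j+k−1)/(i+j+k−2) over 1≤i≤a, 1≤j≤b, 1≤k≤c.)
PP(1, 8, 4) = 495

Evaluate the triple product over i = 1..1, j = 1..8, k = 1..4. The factors are (2/1) · (3/2) · (4/3) · (5/4) · (3/2) · (4/3) · (5/4) · (6/5) · … (32 factors total). The numerators and denominators telescope so the product is an integer; carrying out the multiplication exactly gives PP(1, 8, 4) = 495.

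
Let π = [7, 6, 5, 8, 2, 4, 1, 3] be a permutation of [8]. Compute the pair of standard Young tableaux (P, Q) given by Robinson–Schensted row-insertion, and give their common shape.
P = [1, 3] / [2, 4] / [5, 8] / [6] / [7];  Q = [1, 4] / [2, 6] / [3, 8] / [5] / [7];  common shape = (2, 2, 2, 1, 1)

Row-insert the values π_1, π_2, … into P one at a time, bumping the leftmost entry strictly greater than the inserted value down to the next row. The recording tableau Q records, in position (i, j), the step at which that cell was added to P.
  Insert 7 (step 1): P = [7];  Q = [1]
  Insert 6 (step 2): P = [6] / [7];  Q = [1] / [2]
  Insert 5 (step 3): P = [5] / [6] / [7];  Q = [1] / [2] / [3]
  Insert 8 (step 4): P = [5, 8] / [6] / [7];  Q = [1, 4] / [2] / [3]
  Insert 2 (step 5): P = [2, 8] / [5] / [6] / [7];  Q = [1, 4] / [2] / [3] / [5]
  Insert 4 (step 6): P = [2, 4] / [5, 8] / [6] / [7];  Q = [1, 4] / [2, 6] / [3] / [5]
  Insert 1 (step 7): P = [1, 4] / [2, 8] / [5] / [6] / [7];  Q = [1, 4] / [2, 6] / [3] / [5] / [7]
  Insert 3 (step 8): P = [1, 3] / [2, 4] / [5, 8] / [6] / [7];  Q = [1, 4] / [2, 6] / [3, 8] / [5] / [7]
Final shape: (2, 2, 2, 1, 1).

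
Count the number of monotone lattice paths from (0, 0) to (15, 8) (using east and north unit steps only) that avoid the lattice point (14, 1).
Number of paths = 490194

Total paths from (0, 0) to (15, 8): C(23, 15) = 490314. Paths through (14, 1): (paths (0, 0) → (14, 1)) × (paths (14, 1) → (15, 8)) = C(15, 14) · C(8, 1) = 15 · 8 = 120. Avoidance count = 490314 − 120 = 490194.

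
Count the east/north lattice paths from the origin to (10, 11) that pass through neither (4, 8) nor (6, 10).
Number of paths = 285946

Inclusion–exclusion. Total paths: C(21, 10) = 352716. Through P₁: C(12, 4)·C(9, 6) = 41580. Through P₂: C(16, 6)·C(5, 4) = 40040. Since P₁ is strictly southwest of P₂, a monotone path through both must visit P₁ then P₂; paths through both = C(12, 4)·C(4, 2)·C(5, 4) = 14850. Avoid both = 352716 − 41580 − 40040 + 14850 = 285946.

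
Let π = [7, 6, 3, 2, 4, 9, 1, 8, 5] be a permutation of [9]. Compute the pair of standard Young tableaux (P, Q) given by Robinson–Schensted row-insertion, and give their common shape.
P = [1, 4, 5] / [2, 8] / [3, 9] / [6] / [7];  Q = [1, 5, 6] / [2, 8] / [3, 9] / [4] / [7];  common shape = (3, 2, 2, 1, 1)

Row-insert the values π_1, π_2, … into P one at a time, bumping the leftmost entry strictly greater than the inserted value down to the next row. The recording tableau Q records, in position (i, j), the step at which that cell was added to P.
  Insert 7 (step 1): P = [7];  Q = [1]
  Insert 6 (step 2): P = [6] / [7];  Q = [1] / [2]
  Insert 3 (step 3): P = [3] / [6] / [7];  Q = [1] / [2] / [3]
  Insert 2 (step 4): P = [2] / [3] / [6] / [7];  Q = [1] / [2] / [3] / [4]
  Insert 4 (step 5): P = [2, 4] / [3] / [6] / [7];  Q = [1, 5] / [2] / [3] / [4]
  Insert 9 (step 6): P = [2, 4, 9] / [3] / [6] / [7];  Q = [1, 5, 6] / [2] / [3] / [4]
  Insert 1 (step 7): P = [1, 4, 9] / [2] / [3] / [6] / [7];  Q = [1, 5, 6] / [2] / [3] / [4] / [7]
  Insert 8 (step 8): P = [1, 4, 8] / [2, 9] / [3] / [6] / [7];  Q = [1, 5, 6] / [2, 8] / [3] / [4] / [7]
  Insert 5 (step 9): P = [1, 4, 5] / [2, 8] / [3, 9] / [6] / [7];  Q = [1, 5, 6] / [2, 8] / [3, 9] / [4] / [7]
Final shape: (3, 2, 2, 1, 1).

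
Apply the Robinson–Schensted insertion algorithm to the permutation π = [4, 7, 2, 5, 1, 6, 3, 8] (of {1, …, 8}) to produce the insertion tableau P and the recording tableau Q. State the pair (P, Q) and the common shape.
P = [1, 3, 6, 8] / [2, 5] / [4, 7];  Q = [1, 2, 6, 8] / [3, 4] / [5, 7];  common shape = (4, 2, 2)

Row-insert the values π_1, π_2, … into P one at a time, bumping the leftmost entry strictly greater than the inserted value down to the next row. The recording tableau Q records, in position (i, j), the step at which that cell was added to P.
  Insert 4 (step 1): P = [4];  Q = [1]
  Insert 7 (step 2): P = [4, 7];  Q = [1, 2]
  Insert 2 (step 3): P = [2, 7] / [4];  Q = [1, 2] / [3]
  Insert 5 (step 4): P = [2, 5] / [4, 7];  Q = [1, 2] / [3, 4]
  Insert 1 (step 5): P = [1, 5] / [2, 7] / [4];  Q = [1, 2] / [3, 4] / [5]
  Insert 6 (step 6): P = [1, 5, 6] / [2, 7] / [4];  Q = [1, 2, 6] / [3, 4] / [5]
  Insert 3 (step 7): P = [1, 3, 6] / [2, 5] / [4, 7];  Q = [1, 2, 6] / [3, 4] / [5, 7]
  Insert 8 (step 8): P = [1, 3, 6, 8] / [2, 5] / [4, 7];  Q = [1, 2, 6, 8] / [3, 4] / [5, 7]
Final shape: (4, 2, 2).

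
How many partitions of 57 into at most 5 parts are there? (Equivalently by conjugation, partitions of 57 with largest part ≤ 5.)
p(57, parts ≤ 5) = 5969

Use the recurrence p(n, m) = p(n, m−1) + p(n−m, m): either the largest part is < m (count p(n, m−1)) or the largest part is exactly m (remove one copy of m, count p(n−m, m)). With p(0, ·) = 1 this gives p(57, parts ≤ 5) = 5969. (By conjugating Young diagrams, this also counts partitions of 57 into at most 5 parts.)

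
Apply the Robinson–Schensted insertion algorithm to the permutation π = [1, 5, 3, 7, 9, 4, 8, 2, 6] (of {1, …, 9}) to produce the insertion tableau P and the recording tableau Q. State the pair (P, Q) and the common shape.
P = [1, 2, 4, 6] / [3, 7, 8] / [5, 9];  Q = [1, 2, 4, 5] / [3, 6, 7] / [8, 9];  common shape = (4, 3, 2)

Row-insert the values π_1, π_2, … into P one at a time, bumping the leftmost entry strictly greater than the inserted value down to the next row. The recording tableau Q records, in position (i, j), the step at which that cell was added to P.
  Insert 1 (step 1): P = [1];  Q = [1]
  Insert 5 (step 2): P = [1, 5];  Q = [1, 2]
  Insert 3 (step 3): P = [1, 3] / [5];  Q = [1, 2] / [3]
  Insert 7 (step 4): P = [1, 3, 7] / [5];  Q = [1, 2, 4] / [3]
  Insert 9 (step 5): P = [1, 3, 7, 9] / [5];  Q = [1, 2, 4, 5] / [3]
  Insert 4 (step 6): P = [1, 3, 4, 9] / [5, 7];  Q = [1, 2, 4, 5] / [3, 6]
  Insert 8 (step 7): P = [1, 3, 4, 8] / [5, 7, 9];  Q = [1, 2, 4, 5] / [3, 6, 7]
  Insert 2 (step 8): P = [1, 2, 4, 8] / [3, 7, 9] / [5];  Q = [1, 2, 4, 5] / [3, 6, 7] / [8]
  Insert 6 (step 9): P = [1, 2, 4, 6] / [3, 7, 8] / [5, 9];  Q = [1, 2, 4, 5] / [3, 6, 7] / [8, 9]
Final shape: (4, 3, 2).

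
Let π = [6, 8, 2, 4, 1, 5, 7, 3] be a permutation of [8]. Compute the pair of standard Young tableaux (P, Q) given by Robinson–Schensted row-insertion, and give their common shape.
P = [1, 3, 5, 7] / [2, 4] / [6, 8];  Q = [1, 2, 6, 7] / [3, 4] / [5, 8];  common shape = (4, 2, 2)

Row-insert the values π_1, π_2, … into P one at a time, bumping the leftmost entry strictly greater than the inserted value down to the next row. The recording tableau Q records, in position (i, j), the step at which that cell was added to P.
  Insert 6 (step 1): P = [6];  Q = [1]
  Insert 8 (step 2): P = [6, 8];  Q = [1, 2]
  Insert 2 (step 3): P = [2, 8] / [6];  Q = [1, 2] / [3]
  Insert 4 (step 4): P = [2, 4] / [6, 8];  Q = [1, 2] / [3, 4]
  Insert 1 (step 5): P = [1, 4] / [2, 8] / [6];  Q = [1, 2] / [3, 4] / [5]
  Insert 5 (step 6): P = [1, 4, 5] / [2, 8] / [6];  Q = [1, 2, 6] / [3, 4] / [5]
  Insert 7 (step 7): P = [1, 4, 5, 7] / [2, 8] / [6];  Q = [1, 2, 6, 7] / [3, 4] / [5]
  Insert 3 (step 8): P = [1, 3, 5, 7] / [2, 4] / [6, 8];  Q = [1, 2, 6, 7] / [3, 4] / [5, 8]
Final shape: (4, 2, 2).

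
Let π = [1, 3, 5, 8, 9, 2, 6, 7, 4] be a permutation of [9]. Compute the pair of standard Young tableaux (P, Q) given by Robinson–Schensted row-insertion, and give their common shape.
P = [1, 2, 4, 6, 7] / [3, 5, 9] / [8];  Q = [1, 2, 3, 4, 5] / [6, 7, 8] / [9];  common shape = (5, 3, 1)

Row-insert the values π_1, π_2, … into P one at a time, bumping the leftmost entry strictly greater than the inserted value down to the next row. The recording tableau Q records, in position (i, j), the step at which that cell was added to P.
  Insert 1 (step 1): P = [1];  Q = [1]
  Insert 3 (step 2): P = [1, 3];  Q = [1, 2]
  Insert 5 (step 3): P = [1, 3, 5];  Q = [1, 2, 3]
  Insert 8 (step 4): P = [1, 3, 5, 8];  Q = [1, 2, 3, 4]
  Insert 9 (step 5): P = [1, 3, 5, 8, 9];  Q = [1, 2, 3, 4, 5]
  Insert 2 (step 6): P = [1, 2, 5, 8, 9] / [3];  Q = [1, 2, 3, 4, 5] / [6]
  Insert 6 (step 7): P = [1, 2, 5, 6, 9] / [3, 8];  Q = [1, 2, 3, 4, 5] / [6, 7]
  Insert 7 (step 8): P = [1, 2, 5, 6, 7] / [3, 8, 9];  Q = [1, 2, 3, 4, 5] / [6, 7, 8]
  Insert 4 (step 9): P = [1, 2, 4, 6, 7] / [3, 5, 9] / [8];  Q = [1, 2, 3, 4, 5] / [6, 7, 8] / [9]
Final shape: (5, 3, 1).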